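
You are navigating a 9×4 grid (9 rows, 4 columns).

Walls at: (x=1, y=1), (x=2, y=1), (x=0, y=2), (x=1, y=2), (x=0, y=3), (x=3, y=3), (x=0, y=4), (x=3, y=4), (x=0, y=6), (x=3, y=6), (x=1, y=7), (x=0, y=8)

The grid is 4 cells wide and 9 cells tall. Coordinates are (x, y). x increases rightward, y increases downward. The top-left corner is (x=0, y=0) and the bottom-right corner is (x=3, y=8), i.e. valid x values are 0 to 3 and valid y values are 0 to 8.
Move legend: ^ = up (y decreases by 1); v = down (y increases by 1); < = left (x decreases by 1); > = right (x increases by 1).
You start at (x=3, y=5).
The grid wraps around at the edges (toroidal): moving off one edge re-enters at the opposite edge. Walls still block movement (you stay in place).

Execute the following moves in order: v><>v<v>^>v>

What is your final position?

Answer: Final position: (x=2, y=6)

Derivation:
Start: (x=3, y=5)
  v (down): blocked, stay at (x=3, y=5)
  > (right): (x=3, y=5) -> (x=0, y=5)
  < (left): (x=0, y=5) -> (x=3, y=5)
  > (right): (x=3, y=5) -> (x=0, y=5)
  v (down): blocked, stay at (x=0, y=5)
  < (left): (x=0, y=5) -> (x=3, y=5)
  v (down): blocked, stay at (x=3, y=5)
  > (right): (x=3, y=5) -> (x=0, y=5)
  ^ (up): blocked, stay at (x=0, y=5)
  > (right): (x=0, y=5) -> (x=1, y=5)
  v (down): (x=1, y=5) -> (x=1, y=6)
  > (right): (x=1, y=6) -> (x=2, y=6)
Final: (x=2, y=6)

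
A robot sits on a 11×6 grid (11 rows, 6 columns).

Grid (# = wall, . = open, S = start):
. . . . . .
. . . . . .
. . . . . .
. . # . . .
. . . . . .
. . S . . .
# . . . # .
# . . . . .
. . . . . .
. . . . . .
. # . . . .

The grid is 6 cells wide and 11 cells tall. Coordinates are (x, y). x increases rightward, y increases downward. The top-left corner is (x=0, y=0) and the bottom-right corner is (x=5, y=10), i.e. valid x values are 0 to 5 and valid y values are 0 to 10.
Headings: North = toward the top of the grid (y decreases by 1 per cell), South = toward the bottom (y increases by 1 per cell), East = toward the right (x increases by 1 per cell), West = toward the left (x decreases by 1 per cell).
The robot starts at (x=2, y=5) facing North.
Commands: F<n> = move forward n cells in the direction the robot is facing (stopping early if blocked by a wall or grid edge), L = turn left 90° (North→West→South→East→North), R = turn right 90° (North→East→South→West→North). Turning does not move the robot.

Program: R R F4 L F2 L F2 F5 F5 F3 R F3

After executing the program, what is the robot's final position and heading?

Answer: Final position: (x=5, y=7), facing East

Derivation:
Start: (x=2, y=5), facing North
  R: turn right, now facing East
  R: turn right, now facing South
  F4: move forward 4, now at (x=2, y=9)
  L: turn left, now facing East
  F2: move forward 2, now at (x=4, y=9)
  L: turn left, now facing North
  F2: move forward 2, now at (x=4, y=7)
  F5: move forward 0/5 (blocked), now at (x=4, y=7)
  F5: move forward 0/5 (blocked), now at (x=4, y=7)
  F3: move forward 0/3 (blocked), now at (x=4, y=7)
  R: turn right, now facing East
  F3: move forward 1/3 (blocked), now at (x=5, y=7)
Final: (x=5, y=7), facing East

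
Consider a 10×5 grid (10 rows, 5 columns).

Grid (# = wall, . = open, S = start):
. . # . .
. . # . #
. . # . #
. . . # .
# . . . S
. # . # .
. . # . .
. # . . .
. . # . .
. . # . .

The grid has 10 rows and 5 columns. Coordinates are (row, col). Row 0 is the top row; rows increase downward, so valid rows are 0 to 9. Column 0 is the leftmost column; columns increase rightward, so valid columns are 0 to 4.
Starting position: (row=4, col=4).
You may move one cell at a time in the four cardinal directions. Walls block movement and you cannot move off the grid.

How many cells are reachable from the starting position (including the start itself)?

Answer: Reachable cells: 25

Derivation:
BFS flood-fill from (row=4, col=4):
  Distance 0: (row=4, col=4)
  Distance 1: (row=3, col=4), (row=4, col=3), (row=5, col=4)
  Distance 2: (row=4, col=2), (row=6, col=4)
  Distance 3: (row=3, col=2), (row=4, col=1), (row=5, col=2), (row=6, col=3), (row=7, col=4)
  Distance 4: (row=3, col=1), (row=7, col=3), (row=8, col=4)
  Distance 5: (row=2, col=1), (row=3, col=0), (row=7, col=2), (row=8, col=3), (row=9, col=4)
  Distance 6: (row=1, col=1), (row=2, col=0), (row=9, col=3)
  Distance 7: (row=0, col=1), (row=1, col=0)
  Distance 8: (row=0, col=0)
Total reachable: 25 (grid has 37 open cells total)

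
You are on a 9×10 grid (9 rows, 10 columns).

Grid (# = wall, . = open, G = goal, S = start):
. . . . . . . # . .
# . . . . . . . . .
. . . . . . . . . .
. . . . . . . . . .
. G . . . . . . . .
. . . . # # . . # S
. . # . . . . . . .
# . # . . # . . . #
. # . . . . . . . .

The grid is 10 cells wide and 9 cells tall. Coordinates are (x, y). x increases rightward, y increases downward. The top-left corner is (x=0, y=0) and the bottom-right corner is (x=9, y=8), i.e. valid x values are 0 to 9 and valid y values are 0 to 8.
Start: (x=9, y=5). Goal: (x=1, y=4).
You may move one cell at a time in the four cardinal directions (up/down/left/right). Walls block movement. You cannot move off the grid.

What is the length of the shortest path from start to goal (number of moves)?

BFS from (x=9, y=5) until reaching (x=1, y=4):
  Distance 0: (x=9, y=5)
  Distance 1: (x=9, y=4), (x=9, y=6)
  Distance 2: (x=9, y=3), (x=8, y=4), (x=8, y=6)
  Distance 3: (x=9, y=2), (x=8, y=3), (x=7, y=4), (x=7, y=6), (x=8, y=7)
  Distance 4: (x=9, y=1), (x=8, y=2), (x=7, y=3), (x=6, y=4), (x=7, y=5), (x=6, y=6), (x=7, y=7), (x=8, y=8)
  Distance 5: (x=9, y=0), (x=8, y=1), (x=7, y=2), (x=6, y=3), (x=5, y=4), (x=6, y=5), (x=5, y=6), (x=6, y=7), (x=7, y=8), (x=9, y=8)
  Distance 6: (x=8, y=0), (x=7, y=1), (x=6, y=2), (x=5, y=3), (x=4, y=4), (x=4, y=6), (x=6, y=8)
  Distance 7: (x=6, y=1), (x=5, y=2), (x=4, y=3), (x=3, y=4), (x=3, y=6), (x=4, y=7), (x=5, y=8)
  Distance 8: (x=6, y=0), (x=5, y=1), (x=4, y=2), (x=3, y=3), (x=2, y=4), (x=3, y=5), (x=3, y=7), (x=4, y=8)
  Distance 9: (x=5, y=0), (x=4, y=1), (x=3, y=2), (x=2, y=3), (x=1, y=4), (x=2, y=5), (x=3, y=8)  <- goal reached here
One shortest path (9 moves): (x=9, y=5) -> (x=9, y=4) -> (x=8, y=4) -> (x=7, y=4) -> (x=6, y=4) -> (x=5, y=4) -> (x=4, y=4) -> (x=3, y=4) -> (x=2, y=4) -> (x=1, y=4)

Answer: Shortest path length: 9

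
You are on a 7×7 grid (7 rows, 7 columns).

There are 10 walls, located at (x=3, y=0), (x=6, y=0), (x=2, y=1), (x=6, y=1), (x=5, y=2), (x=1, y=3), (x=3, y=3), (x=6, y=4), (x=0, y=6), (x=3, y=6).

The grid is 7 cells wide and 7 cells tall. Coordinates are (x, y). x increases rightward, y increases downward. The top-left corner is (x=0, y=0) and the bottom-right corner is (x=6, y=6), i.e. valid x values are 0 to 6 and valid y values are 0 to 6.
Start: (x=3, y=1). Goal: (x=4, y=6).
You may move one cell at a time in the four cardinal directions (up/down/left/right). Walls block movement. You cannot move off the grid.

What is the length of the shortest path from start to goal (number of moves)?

BFS from (x=3, y=1) until reaching (x=4, y=6):
  Distance 0: (x=3, y=1)
  Distance 1: (x=4, y=1), (x=3, y=2)
  Distance 2: (x=4, y=0), (x=5, y=1), (x=2, y=2), (x=4, y=2)
  Distance 3: (x=5, y=0), (x=1, y=2), (x=2, y=3), (x=4, y=3)
  Distance 4: (x=1, y=1), (x=0, y=2), (x=5, y=3), (x=2, y=4), (x=4, y=4)
  Distance 5: (x=1, y=0), (x=0, y=1), (x=0, y=3), (x=6, y=3), (x=1, y=4), (x=3, y=4), (x=5, y=4), (x=2, y=5), (x=4, y=5)
  Distance 6: (x=0, y=0), (x=2, y=0), (x=6, y=2), (x=0, y=4), (x=1, y=5), (x=3, y=5), (x=5, y=5), (x=2, y=6), (x=4, y=6)  <- goal reached here
One shortest path (6 moves): (x=3, y=1) -> (x=4, y=1) -> (x=4, y=2) -> (x=4, y=3) -> (x=4, y=4) -> (x=4, y=5) -> (x=4, y=6)

Answer: Shortest path length: 6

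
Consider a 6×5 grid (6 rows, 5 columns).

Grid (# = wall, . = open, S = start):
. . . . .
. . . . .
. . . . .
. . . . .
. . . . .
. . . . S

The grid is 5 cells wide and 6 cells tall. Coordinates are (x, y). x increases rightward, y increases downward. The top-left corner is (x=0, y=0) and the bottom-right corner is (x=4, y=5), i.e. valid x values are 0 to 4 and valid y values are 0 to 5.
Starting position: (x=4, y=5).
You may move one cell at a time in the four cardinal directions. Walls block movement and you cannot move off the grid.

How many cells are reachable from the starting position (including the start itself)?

BFS flood-fill from (x=4, y=5):
  Distance 0: (x=4, y=5)
  Distance 1: (x=4, y=4), (x=3, y=5)
  Distance 2: (x=4, y=3), (x=3, y=4), (x=2, y=5)
  Distance 3: (x=4, y=2), (x=3, y=3), (x=2, y=4), (x=1, y=5)
  Distance 4: (x=4, y=1), (x=3, y=2), (x=2, y=3), (x=1, y=4), (x=0, y=5)
  Distance 5: (x=4, y=0), (x=3, y=1), (x=2, y=2), (x=1, y=3), (x=0, y=4)
  Distance 6: (x=3, y=0), (x=2, y=1), (x=1, y=2), (x=0, y=3)
  Distance 7: (x=2, y=0), (x=1, y=1), (x=0, y=2)
  Distance 8: (x=1, y=0), (x=0, y=1)
  Distance 9: (x=0, y=0)
Total reachable: 30 (grid has 30 open cells total)

Answer: Reachable cells: 30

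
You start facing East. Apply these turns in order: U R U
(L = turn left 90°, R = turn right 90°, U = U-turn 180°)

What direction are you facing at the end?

Answer: Final heading: South

Derivation:
Start: East
  U (U-turn (180°)) -> West
  R (right (90° clockwise)) -> North
  U (U-turn (180°)) -> South
Final: South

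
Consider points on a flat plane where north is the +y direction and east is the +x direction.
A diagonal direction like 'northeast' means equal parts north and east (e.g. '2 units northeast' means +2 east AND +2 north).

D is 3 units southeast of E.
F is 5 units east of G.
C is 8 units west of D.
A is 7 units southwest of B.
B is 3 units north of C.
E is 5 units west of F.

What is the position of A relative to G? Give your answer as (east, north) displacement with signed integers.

Answer: A is at (east=-12, north=-7) relative to G.

Derivation:
Place G at the origin (east=0, north=0).
  F is 5 units east of G: delta (east=+5, north=+0); F at (east=5, north=0).
  E is 5 units west of F: delta (east=-5, north=+0); E at (east=0, north=0).
  D is 3 units southeast of E: delta (east=+3, north=-3); D at (east=3, north=-3).
  C is 8 units west of D: delta (east=-8, north=+0); C at (east=-5, north=-3).
  B is 3 units north of C: delta (east=+0, north=+3); B at (east=-5, north=0).
  A is 7 units southwest of B: delta (east=-7, north=-7); A at (east=-12, north=-7).
Therefore A relative to G: (east=-12, north=-7).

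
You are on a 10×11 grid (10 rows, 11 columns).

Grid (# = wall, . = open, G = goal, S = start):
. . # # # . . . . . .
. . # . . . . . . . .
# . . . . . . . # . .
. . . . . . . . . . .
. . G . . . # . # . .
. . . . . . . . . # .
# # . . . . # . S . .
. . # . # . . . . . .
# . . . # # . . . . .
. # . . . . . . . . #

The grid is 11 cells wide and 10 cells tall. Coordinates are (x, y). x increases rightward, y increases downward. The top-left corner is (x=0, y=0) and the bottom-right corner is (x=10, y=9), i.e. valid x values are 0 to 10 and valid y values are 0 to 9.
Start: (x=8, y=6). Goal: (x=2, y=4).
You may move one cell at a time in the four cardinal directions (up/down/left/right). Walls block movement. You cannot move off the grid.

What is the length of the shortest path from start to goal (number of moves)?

Answer: Shortest path length: 8

Derivation:
BFS from (x=8, y=6) until reaching (x=2, y=4):
  Distance 0: (x=8, y=6)
  Distance 1: (x=8, y=5), (x=7, y=6), (x=9, y=6), (x=8, y=7)
  Distance 2: (x=7, y=5), (x=10, y=6), (x=7, y=7), (x=9, y=7), (x=8, y=8)
  Distance 3: (x=7, y=4), (x=6, y=5), (x=10, y=5), (x=6, y=7), (x=10, y=7), (x=7, y=8), (x=9, y=8), (x=8, y=9)
  Distance 4: (x=7, y=3), (x=10, y=4), (x=5, y=5), (x=5, y=7), (x=6, y=8), (x=10, y=8), (x=7, y=9), (x=9, y=9)
  Distance 5: (x=7, y=2), (x=6, y=3), (x=8, y=3), (x=10, y=3), (x=5, y=4), (x=9, y=4), (x=4, y=5), (x=5, y=6), (x=6, y=9)
  Distance 6: (x=7, y=1), (x=6, y=2), (x=10, y=2), (x=5, y=3), (x=9, y=3), (x=4, y=4), (x=3, y=5), (x=4, y=6), (x=5, y=9)
  Distance 7: (x=7, y=0), (x=6, y=1), (x=8, y=1), (x=10, y=1), (x=5, y=2), (x=9, y=2), (x=4, y=3), (x=3, y=4), (x=2, y=5), (x=3, y=6), (x=4, y=9)
  Distance 8: (x=6, y=0), (x=8, y=0), (x=10, y=0), (x=5, y=1), (x=9, y=1), (x=4, y=2), (x=3, y=3), (x=2, y=4), (x=1, y=5), (x=2, y=6), (x=3, y=7), (x=3, y=9)  <- goal reached here
One shortest path (8 moves): (x=8, y=6) -> (x=7, y=6) -> (x=7, y=5) -> (x=6, y=5) -> (x=5, y=5) -> (x=4, y=5) -> (x=3, y=5) -> (x=2, y=5) -> (x=2, y=4)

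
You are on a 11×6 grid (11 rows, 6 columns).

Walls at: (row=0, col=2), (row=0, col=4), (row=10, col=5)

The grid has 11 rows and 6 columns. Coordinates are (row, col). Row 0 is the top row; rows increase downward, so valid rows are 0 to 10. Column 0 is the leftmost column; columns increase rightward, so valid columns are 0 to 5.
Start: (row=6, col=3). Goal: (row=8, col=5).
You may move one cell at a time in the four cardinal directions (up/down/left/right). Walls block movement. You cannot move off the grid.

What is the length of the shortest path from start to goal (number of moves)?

BFS from (row=6, col=3) until reaching (row=8, col=5):
  Distance 0: (row=6, col=3)
  Distance 1: (row=5, col=3), (row=6, col=2), (row=6, col=4), (row=7, col=3)
  Distance 2: (row=4, col=3), (row=5, col=2), (row=5, col=4), (row=6, col=1), (row=6, col=5), (row=7, col=2), (row=7, col=4), (row=8, col=3)
  Distance 3: (row=3, col=3), (row=4, col=2), (row=4, col=4), (row=5, col=1), (row=5, col=5), (row=6, col=0), (row=7, col=1), (row=7, col=5), (row=8, col=2), (row=8, col=4), (row=9, col=3)
  Distance 4: (row=2, col=3), (row=3, col=2), (row=3, col=4), (row=4, col=1), (row=4, col=5), (row=5, col=0), (row=7, col=0), (row=8, col=1), (row=8, col=5), (row=9, col=2), (row=9, col=4), (row=10, col=3)  <- goal reached here
One shortest path (4 moves): (row=6, col=3) -> (row=6, col=4) -> (row=6, col=5) -> (row=7, col=5) -> (row=8, col=5)

Answer: Shortest path length: 4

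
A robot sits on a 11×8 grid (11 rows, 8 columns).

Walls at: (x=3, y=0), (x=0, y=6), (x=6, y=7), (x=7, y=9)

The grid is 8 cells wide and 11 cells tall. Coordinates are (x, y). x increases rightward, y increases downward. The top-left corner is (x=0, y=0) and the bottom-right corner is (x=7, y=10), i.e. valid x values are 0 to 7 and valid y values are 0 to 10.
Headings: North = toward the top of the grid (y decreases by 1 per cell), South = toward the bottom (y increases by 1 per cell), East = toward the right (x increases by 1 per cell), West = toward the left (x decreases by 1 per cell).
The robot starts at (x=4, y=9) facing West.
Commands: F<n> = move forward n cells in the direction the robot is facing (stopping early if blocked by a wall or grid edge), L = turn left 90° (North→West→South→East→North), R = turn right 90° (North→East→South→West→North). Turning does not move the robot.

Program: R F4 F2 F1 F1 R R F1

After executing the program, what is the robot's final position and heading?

Answer: Final position: (x=4, y=2), facing South

Derivation:
Start: (x=4, y=9), facing West
  R: turn right, now facing North
  F4: move forward 4, now at (x=4, y=5)
  F2: move forward 2, now at (x=4, y=3)
  F1: move forward 1, now at (x=4, y=2)
  F1: move forward 1, now at (x=4, y=1)
  R: turn right, now facing East
  R: turn right, now facing South
  F1: move forward 1, now at (x=4, y=2)
Final: (x=4, y=2), facing South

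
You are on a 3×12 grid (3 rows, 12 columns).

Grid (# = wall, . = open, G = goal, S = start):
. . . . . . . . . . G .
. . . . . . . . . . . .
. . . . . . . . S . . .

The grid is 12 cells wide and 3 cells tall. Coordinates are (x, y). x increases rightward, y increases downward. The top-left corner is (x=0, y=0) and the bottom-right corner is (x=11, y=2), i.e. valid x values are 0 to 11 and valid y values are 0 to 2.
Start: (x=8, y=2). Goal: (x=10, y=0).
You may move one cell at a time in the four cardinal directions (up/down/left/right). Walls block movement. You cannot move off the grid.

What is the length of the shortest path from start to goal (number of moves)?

Answer: Shortest path length: 4

Derivation:
BFS from (x=8, y=2) until reaching (x=10, y=0):
  Distance 0: (x=8, y=2)
  Distance 1: (x=8, y=1), (x=7, y=2), (x=9, y=2)
  Distance 2: (x=8, y=0), (x=7, y=1), (x=9, y=1), (x=6, y=2), (x=10, y=2)
  Distance 3: (x=7, y=0), (x=9, y=0), (x=6, y=1), (x=10, y=1), (x=5, y=2), (x=11, y=2)
  Distance 4: (x=6, y=0), (x=10, y=0), (x=5, y=1), (x=11, y=1), (x=4, y=2)  <- goal reached here
One shortest path (4 moves): (x=8, y=2) -> (x=9, y=2) -> (x=10, y=2) -> (x=10, y=1) -> (x=10, y=0)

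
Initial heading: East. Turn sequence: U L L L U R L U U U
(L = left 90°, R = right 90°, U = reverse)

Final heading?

Start: East
  U (U-turn (180°)) -> West
  L (left (90° counter-clockwise)) -> South
  L (left (90° counter-clockwise)) -> East
  L (left (90° counter-clockwise)) -> North
  U (U-turn (180°)) -> South
  R (right (90° clockwise)) -> West
  L (left (90° counter-clockwise)) -> South
  U (U-turn (180°)) -> North
  U (U-turn (180°)) -> South
  U (U-turn (180°)) -> North
Final: North

Answer: Final heading: North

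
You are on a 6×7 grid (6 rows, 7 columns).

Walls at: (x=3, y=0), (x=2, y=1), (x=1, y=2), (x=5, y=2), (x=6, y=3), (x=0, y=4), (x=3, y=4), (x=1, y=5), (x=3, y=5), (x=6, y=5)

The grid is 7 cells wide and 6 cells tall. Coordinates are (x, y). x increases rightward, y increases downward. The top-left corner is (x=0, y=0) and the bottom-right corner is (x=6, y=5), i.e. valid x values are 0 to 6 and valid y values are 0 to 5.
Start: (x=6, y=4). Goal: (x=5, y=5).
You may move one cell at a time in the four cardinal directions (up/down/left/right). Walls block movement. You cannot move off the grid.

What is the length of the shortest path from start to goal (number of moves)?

BFS from (x=6, y=4) until reaching (x=5, y=5):
  Distance 0: (x=6, y=4)
  Distance 1: (x=5, y=4)
  Distance 2: (x=5, y=3), (x=4, y=4), (x=5, y=5)  <- goal reached here
One shortest path (2 moves): (x=6, y=4) -> (x=5, y=4) -> (x=5, y=5)

Answer: Shortest path length: 2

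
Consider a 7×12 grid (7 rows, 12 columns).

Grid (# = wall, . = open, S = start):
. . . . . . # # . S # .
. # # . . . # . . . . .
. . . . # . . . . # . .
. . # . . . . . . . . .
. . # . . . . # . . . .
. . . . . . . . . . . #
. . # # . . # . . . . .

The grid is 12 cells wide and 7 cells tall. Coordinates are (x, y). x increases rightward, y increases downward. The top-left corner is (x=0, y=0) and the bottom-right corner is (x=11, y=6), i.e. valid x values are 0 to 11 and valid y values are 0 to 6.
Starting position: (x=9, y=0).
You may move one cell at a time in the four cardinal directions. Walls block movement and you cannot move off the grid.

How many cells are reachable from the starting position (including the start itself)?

Answer: Reachable cells: 69

Derivation:
BFS flood-fill from (x=9, y=0):
  Distance 0: (x=9, y=0)
  Distance 1: (x=8, y=0), (x=9, y=1)
  Distance 2: (x=8, y=1), (x=10, y=1)
  Distance 3: (x=7, y=1), (x=11, y=1), (x=8, y=2), (x=10, y=2)
  Distance 4: (x=11, y=0), (x=7, y=2), (x=11, y=2), (x=8, y=3), (x=10, y=3)
  Distance 5: (x=6, y=2), (x=7, y=3), (x=9, y=3), (x=11, y=3), (x=8, y=4), (x=10, y=4)
  Distance 6: (x=5, y=2), (x=6, y=3), (x=9, y=4), (x=11, y=4), (x=8, y=5), (x=10, y=5)
  Distance 7: (x=5, y=1), (x=5, y=3), (x=6, y=4), (x=7, y=5), (x=9, y=5), (x=8, y=6), (x=10, y=6)
  Distance 8: (x=5, y=0), (x=4, y=1), (x=4, y=3), (x=5, y=4), (x=6, y=5), (x=7, y=6), (x=9, y=6), (x=11, y=6)
  Distance 9: (x=4, y=0), (x=3, y=1), (x=3, y=3), (x=4, y=4), (x=5, y=5)
  Distance 10: (x=3, y=0), (x=3, y=2), (x=3, y=4), (x=4, y=5), (x=5, y=6)
  Distance 11: (x=2, y=0), (x=2, y=2), (x=3, y=5), (x=4, y=6)
  Distance 12: (x=1, y=0), (x=1, y=2), (x=2, y=5)
  Distance 13: (x=0, y=0), (x=0, y=2), (x=1, y=3), (x=1, y=5)
  Distance 14: (x=0, y=1), (x=0, y=3), (x=1, y=4), (x=0, y=5), (x=1, y=6)
  Distance 15: (x=0, y=4), (x=0, y=6)
Total reachable: 69 (grid has 69 open cells total)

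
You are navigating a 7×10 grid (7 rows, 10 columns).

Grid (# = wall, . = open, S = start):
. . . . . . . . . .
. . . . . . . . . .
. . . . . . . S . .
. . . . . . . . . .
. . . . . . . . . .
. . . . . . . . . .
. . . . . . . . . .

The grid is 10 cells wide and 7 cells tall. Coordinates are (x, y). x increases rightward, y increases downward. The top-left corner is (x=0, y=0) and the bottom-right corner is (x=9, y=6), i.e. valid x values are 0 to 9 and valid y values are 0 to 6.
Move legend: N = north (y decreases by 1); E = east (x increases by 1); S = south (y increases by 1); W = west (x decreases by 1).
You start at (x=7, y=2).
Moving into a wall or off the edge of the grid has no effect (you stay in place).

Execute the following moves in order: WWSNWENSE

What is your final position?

Answer: Final position: (x=6, y=2)

Derivation:
Start: (x=7, y=2)
  W (west): (x=7, y=2) -> (x=6, y=2)
  W (west): (x=6, y=2) -> (x=5, y=2)
  S (south): (x=5, y=2) -> (x=5, y=3)
  N (north): (x=5, y=3) -> (x=5, y=2)
  W (west): (x=5, y=2) -> (x=4, y=2)
  E (east): (x=4, y=2) -> (x=5, y=2)
  N (north): (x=5, y=2) -> (x=5, y=1)
  S (south): (x=5, y=1) -> (x=5, y=2)
  E (east): (x=5, y=2) -> (x=6, y=2)
Final: (x=6, y=2)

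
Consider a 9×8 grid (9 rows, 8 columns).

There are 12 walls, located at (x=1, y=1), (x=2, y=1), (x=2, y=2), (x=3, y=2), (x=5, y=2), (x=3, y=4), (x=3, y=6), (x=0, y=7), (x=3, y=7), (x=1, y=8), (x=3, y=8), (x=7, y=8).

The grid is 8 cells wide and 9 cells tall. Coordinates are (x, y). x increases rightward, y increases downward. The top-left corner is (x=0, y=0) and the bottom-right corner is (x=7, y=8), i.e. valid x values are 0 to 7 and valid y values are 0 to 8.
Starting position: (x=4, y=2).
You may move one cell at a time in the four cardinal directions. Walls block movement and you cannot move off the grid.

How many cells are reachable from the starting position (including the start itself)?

BFS flood-fill from (x=4, y=2):
  Distance 0: (x=4, y=2)
  Distance 1: (x=4, y=1), (x=4, y=3)
  Distance 2: (x=4, y=0), (x=3, y=1), (x=5, y=1), (x=3, y=3), (x=5, y=3), (x=4, y=4)
  Distance 3: (x=3, y=0), (x=5, y=0), (x=6, y=1), (x=2, y=3), (x=6, y=3), (x=5, y=4), (x=4, y=5)
  Distance 4: (x=2, y=0), (x=6, y=0), (x=7, y=1), (x=6, y=2), (x=1, y=3), (x=7, y=3), (x=2, y=4), (x=6, y=4), (x=3, y=5), (x=5, y=5), (x=4, y=6)
  Distance 5: (x=1, y=0), (x=7, y=0), (x=1, y=2), (x=7, y=2), (x=0, y=3), (x=1, y=4), (x=7, y=4), (x=2, y=5), (x=6, y=5), (x=5, y=6), (x=4, y=7)
  Distance 6: (x=0, y=0), (x=0, y=2), (x=0, y=4), (x=1, y=5), (x=7, y=5), (x=2, y=6), (x=6, y=6), (x=5, y=7), (x=4, y=8)
  Distance 7: (x=0, y=1), (x=0, y=5), (x=1, y=6), (x=7, y=6), (x=2, y=7), (x=6, y=7), (x=5, y=8)
  Distance 8: (x=0, y=6), (x=1, y=7), (x=7, y=7), (x=2, y=8), (x=6, y=8)
Total reachable: 59 (grid has 60 open cells total)

Answer: Reachable cells: 59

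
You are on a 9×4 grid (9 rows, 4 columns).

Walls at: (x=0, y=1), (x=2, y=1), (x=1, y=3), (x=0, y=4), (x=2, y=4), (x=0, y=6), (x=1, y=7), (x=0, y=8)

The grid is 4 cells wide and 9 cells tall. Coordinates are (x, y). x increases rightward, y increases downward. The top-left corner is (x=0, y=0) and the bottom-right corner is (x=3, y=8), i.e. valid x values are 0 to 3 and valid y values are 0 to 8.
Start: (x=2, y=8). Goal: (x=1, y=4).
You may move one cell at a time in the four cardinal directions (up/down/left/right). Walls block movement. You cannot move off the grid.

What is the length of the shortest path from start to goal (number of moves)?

Answer: Shortest path length: 5

Derivation:
BFS from (x=2, y=8) until reaching (x=1, y=4):
  Distance 0: (x=2, y=8)
  Distance 1: (x=2, y=7), (x=1, y=8), (x=3, y=8)
  Distance 2: (x=2, y=6), (x=3, y=7)
  Distance 3: (x=2, y=5), (x=1, y=6), (x=3, y=6)
  Distance 4: (x=1, y=5), (x=3, y=5)
  Distance 5: (x=1, y=4), (x=3, y=4), (x=0, y=5)  <- goal reached here
One shortest path (5 moves): (x=2, y=8) -> (x=2, y=7) -> (x=2, y=6) -> (x=1, y=6) -> (x=1, y=5) -> (x=1, y=4)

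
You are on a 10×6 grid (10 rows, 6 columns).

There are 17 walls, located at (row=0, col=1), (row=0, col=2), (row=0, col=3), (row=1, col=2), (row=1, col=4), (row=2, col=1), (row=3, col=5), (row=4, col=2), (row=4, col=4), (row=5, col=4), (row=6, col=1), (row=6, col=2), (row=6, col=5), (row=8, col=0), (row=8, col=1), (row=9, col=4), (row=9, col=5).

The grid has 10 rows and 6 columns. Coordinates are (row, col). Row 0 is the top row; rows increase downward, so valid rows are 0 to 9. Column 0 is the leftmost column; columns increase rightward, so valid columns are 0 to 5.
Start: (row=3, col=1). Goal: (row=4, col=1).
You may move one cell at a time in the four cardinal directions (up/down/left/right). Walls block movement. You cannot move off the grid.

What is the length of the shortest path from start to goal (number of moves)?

BFS from (row=3, col=1) until reaching (row=4, col=1):
  Distance 0: (row=3, col=1)
  Distance 1: (row=3, col=0), (row=3, col=2), (row=4, col=1)  <- goal reached here
One shortest path (1 moves): (row=3, col=1) -> (row=4, col=1)

Answer: Shortest path length: 1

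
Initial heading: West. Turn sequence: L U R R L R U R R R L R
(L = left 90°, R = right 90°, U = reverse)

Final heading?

Start: West
  L (left (90° counter-clockwise)) -> South
  U (U-turn (180°)) -> North
  R (right (90° clockwise)) -> East
  R (right (90° clockwise)) -> South
  L (left (90° counter-clockwise)) -> East
  R (right (90° clockwise)) -> South
  U (U-turn (180°)) -> North
  R (right (90° clockwise)) -> East
  R (right (90° clockwise)) -> South
  R (right (90° clockwise)) -> West
  L (left (90° counter-clockwise)) -> South
  R (right (90° clockwise)) -> West
Final: West

Answer: Final heading: West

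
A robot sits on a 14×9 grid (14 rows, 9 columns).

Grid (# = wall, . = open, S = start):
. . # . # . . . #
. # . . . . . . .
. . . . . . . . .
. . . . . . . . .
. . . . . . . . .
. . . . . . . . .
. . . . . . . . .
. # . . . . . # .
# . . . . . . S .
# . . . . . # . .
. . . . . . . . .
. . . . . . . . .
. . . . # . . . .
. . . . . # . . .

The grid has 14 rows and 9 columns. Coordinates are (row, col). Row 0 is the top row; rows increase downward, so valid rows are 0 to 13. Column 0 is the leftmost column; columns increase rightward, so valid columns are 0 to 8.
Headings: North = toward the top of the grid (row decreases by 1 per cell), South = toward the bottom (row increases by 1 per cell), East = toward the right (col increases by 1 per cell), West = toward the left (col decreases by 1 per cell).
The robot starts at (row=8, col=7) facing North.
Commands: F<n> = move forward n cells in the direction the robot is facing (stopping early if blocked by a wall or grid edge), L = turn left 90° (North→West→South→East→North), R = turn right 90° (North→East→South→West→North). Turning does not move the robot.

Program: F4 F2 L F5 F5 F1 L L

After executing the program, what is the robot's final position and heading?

Answer: Final position: (row=8, col=1), facing East

Derivation:
Start: (row=8, col=7), facing North
  F4: move forward 0/4 (blocked), now at (row=8, col=7)
  F2: move forward 0/2 (blocked), now at (row=8, col=7)
  L: turn left, now facing West
  F5: move forward 5, now at (row=8, col=2)
  F5: move forward 1/5 (blocked), now at (row=8, col=1)
  F1: move forward 0/1 (blocked), now at (row=8, col=1)
  L: turn left, now facing South
  L: turn left, now facing East
Final: (row=8, col=1), facing East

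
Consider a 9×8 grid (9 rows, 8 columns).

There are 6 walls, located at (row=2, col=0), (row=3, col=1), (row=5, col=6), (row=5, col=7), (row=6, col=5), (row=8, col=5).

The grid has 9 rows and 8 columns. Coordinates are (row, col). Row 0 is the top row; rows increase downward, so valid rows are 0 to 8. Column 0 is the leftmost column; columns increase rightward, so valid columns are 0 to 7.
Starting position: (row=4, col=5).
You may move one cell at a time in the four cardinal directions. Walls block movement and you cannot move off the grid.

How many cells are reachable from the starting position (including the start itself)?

Answer: Reachable cells: 66

Derivation:
BFS flood-fill from (row=4, col=5):
  Distance 0: (row=4, col=5)
  Distance 1: (row=3, col=5), (row=4, col=4), (row=4, col=6), (row=5, col=5)
  Distance 2: (row=2, col=5), (row=3, col=4), (row=3, col=6), (row=4, col=3), (row=4, col=7), (row=5, col=4)
  Distance 3: (row=1, col=5), (row=2, col=4), (row=2, col=6), (row=3, col=3), (row=3, col=7), (row=4, col=2), (row=5, col=3), (row=6, col=4)
  Distance 4: (row=0, col=5), (row=1, col=4), (row=1, col=6), (row=2, col=3), (row=2, col=7), (row=3, col=2), (row=4, col=1), (row=5, col=2), (row=6, col=3), (row=7, col=4)
  Distance 5: (row=0, col=4), (row=0, col=6), (row=1, col=3), (row=1, col=7), (row=2, col=2), (row=4, col=0), (row=5, col=1), (row=6, col=2), (row=7, col=3), (row=7, col=5), (row=8, col=4)
  Distance 6: (row=0, col=3), (row=0, col=7), (row=1, col=2), (row=2, col=1), (row=3, col=0), (row=5, col=0), (row=6, col=1), (row=7, col=2), (row=7, col=6), (row=8, col=3)
  Distance 7: (row=0, col=2), (row=1, col=1), (row=6, col=0), (row=6, col=6), (row=7, col=1), (row=7, col=7), (row=8, col=2), (row=8, col=6)
  Distance 8: (row=0, col=1), (row=1, col=0), (row=6, col=7), (row=7, col=0), (row=8, col=1), (row=8, col=7)
  Distance 9: (row=0, col=0), (row=8, col=0)
Total reachable: 66 (grid has 66 open cells total)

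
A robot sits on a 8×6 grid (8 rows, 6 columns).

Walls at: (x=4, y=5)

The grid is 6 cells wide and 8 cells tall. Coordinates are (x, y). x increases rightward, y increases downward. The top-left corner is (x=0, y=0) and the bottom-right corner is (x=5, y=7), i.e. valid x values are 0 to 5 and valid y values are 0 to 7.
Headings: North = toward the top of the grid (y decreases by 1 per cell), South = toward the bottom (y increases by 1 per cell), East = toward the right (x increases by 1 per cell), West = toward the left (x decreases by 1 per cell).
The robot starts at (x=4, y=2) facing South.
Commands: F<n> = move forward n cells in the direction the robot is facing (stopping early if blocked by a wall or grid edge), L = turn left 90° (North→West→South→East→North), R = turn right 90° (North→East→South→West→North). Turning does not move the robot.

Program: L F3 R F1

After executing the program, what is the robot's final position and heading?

Answer: Final position: (x=5, y=3), facing South

Derivation:
Start: (x=4, y=2), facing South
  L: turn left, now facing East
  F3: move forward 1/3 (blocked), now at (x=5, y=2)
  R: turn right, now facing South
  F1: move forward 1, now at (x=5, y=3)
Final: (x=5, y=3), facing South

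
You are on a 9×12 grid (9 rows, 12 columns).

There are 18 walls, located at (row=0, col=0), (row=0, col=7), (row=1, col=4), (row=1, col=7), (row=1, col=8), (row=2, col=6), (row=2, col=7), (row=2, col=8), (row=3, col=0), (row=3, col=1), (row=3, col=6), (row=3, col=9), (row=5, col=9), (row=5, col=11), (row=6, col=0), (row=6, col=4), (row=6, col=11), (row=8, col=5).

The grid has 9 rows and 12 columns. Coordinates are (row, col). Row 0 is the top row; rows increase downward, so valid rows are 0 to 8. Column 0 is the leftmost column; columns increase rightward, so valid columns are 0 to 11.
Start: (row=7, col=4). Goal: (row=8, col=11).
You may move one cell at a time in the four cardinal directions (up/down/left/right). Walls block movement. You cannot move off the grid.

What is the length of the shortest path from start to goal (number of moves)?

BFS from (row=7, col=4) until reaching (row=8, col=11):
  Distance 0: (row=7, col=4)
  Distance 1: (row=7, col=3), (row=7, col=5), (row=8, col=4)
  Distance 2: (row=6, col=3), (row=6, col=5), (row=7, col=2), (row=7, col=6), (row=8, col=3)
  Distance 3: (row=5, col=3), (row=5, col=5), (row=6, col=2), (row=6, col=6), (row=7, col=1), (row=7, col=7), (row=8, col=2), (row=8, col=6)
  Distance 4: (row=4, col=3), (row=4, col=5), (row=5, col=2), (row=5, col=4), (row=5, col=6), (row=6, col=1), (row=6, col=7), (row=7, col=0), (row=7, col=8), (row=8, col=1), (row=8, col=7)
  Distance 5: (row=3, col=3), (row=3, col=5), (row=4, col=2), (row=4, col=4), (row=4, col=6), (row=5, col=1), (row=5, col=7), (row=6, col=8), (row=7, col=9), (row=8, col=0), (row=8, col=8)
  Distance 6: (row=2, col=3), (row=2, col=5), (row=3, col=2), (row=3, col=4), (row=4, col=1), (row=4, col=7), (row=5, col=0), (row=5, col=8), (row=6, col=9), (row=7, col=10), (row=8, col=9)
  Distance 7: (row=1, col=3), (row=1, col=5), (row=2, col=2), (row=2, col=4), (row=3, col=7), (row=4, col=0), (row=4, col=8), (row=6, col=10), (row=7, col=11), (row=8, col=10)
  Distance 8: (row=0, col=3), (row=0, col=5), (row=1, col=2), (row=1, col=6), (row=2, col=1), (row=3, col=8), (row=4, col=9), (row=5, col=10), (row=8, col=11)  <- goal reached here
One shortest path (8 moves): (row=7, col=4) -> (row=7, col=5) -> (row=7, col=6) -> (row=7, col=7) -> (row=7, col=8) -> (row=7, col=9) -> (row=7, col=10) -> (row=7, col=11) -> (row=8, col=11)

Answer: Shortest path length: 8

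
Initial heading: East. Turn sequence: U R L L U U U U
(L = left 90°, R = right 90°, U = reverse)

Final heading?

Answer: Final heading: South

Derivation:
Start: East
  U (U-turn (180°)) -> West
  R (right (90° clockwise)) -> North
  L (left (90° counter-clockwise)) -> West
  L (left (90° counter-clockwise)) -> South
  U (U-turn (180°)) -> North
  U (U-turn (180°)) -> South
  U (U-turn (180°)) -> North
  U (U-turn (180°)) -> South
Final: South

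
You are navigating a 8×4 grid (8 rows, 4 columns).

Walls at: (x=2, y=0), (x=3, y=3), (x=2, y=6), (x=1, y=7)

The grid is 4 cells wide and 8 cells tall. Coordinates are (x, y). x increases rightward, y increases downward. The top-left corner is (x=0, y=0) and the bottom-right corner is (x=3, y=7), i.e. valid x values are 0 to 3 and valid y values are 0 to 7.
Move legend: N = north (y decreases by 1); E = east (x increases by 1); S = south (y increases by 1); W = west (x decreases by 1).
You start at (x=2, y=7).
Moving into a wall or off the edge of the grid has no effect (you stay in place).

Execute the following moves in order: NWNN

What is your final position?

Start: (x=2, y=7)
  N (north): blocked, stay at (x=2, y=7)
  W (west): blocked, stay at (x=2, y=7)
  N (north): blocked, stay at (x=2, y=7)
  N (north): blocked, stay at (x=2, y=7)
Final: (x=2, y=7)

Answer: Final position: (x=2, y=7)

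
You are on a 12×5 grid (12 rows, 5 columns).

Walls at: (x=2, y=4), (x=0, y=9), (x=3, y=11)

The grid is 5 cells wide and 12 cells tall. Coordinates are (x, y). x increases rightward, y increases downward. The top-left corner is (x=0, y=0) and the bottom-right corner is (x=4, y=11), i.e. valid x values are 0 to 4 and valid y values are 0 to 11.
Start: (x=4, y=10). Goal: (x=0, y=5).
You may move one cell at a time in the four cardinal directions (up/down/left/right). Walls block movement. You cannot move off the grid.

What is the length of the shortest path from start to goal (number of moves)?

Answer: Shortest path length: 9

Derivation:
BFS from (x=4, y=10) until reaching (x=0, y=5):
  Distance 0: (x=4, y=10)
  Distance 1: (x=4, y=9), (x=3, y=10), (x=4, y=11)
  Distance 2: (x=4, y=8), (x=3, y=9), (x=2, y=10)
  Distance 3: (x=4, y=7), (x=3, y=8), (x=2, y=9), (x=1, y=10), (x=2, y=11)
  Distance 4: (x=4, y=6), (x=3, y=7), (x=2, y=8), (x=1, y=9), (x=0, y=10), (x=1, y=11)
  Distance 5: (x=4, y=5), (x=3, y=6), (x=2, y=7), (x=1, y=8), (x=0, y=11)
  Distance 6: (x=4, y=4), (x=3, y=5), (x=2, y=6), (x=1, y=7), (x=0, y=8)
  Distance 7: (x=4, y=3), (x=3, y=4), (x=2, y=5), (x=1, y=6), (x=0, y=7)
  Distance 8: (x=4, y=2), (x=3, y=3), (x=1, y=5), (x=0, y=6)
  Distance 9: (x=4, y=1), (x=3, y=2), (x=2, y=3), (x=1, y=4), (x=0, y=5)  <- goal reached here
One shortest path (9 moves): (x=4, y=10) -> (x=3, y=10) -> (x=2, y=10) -> (x=1, y=10) -> (x=1, y=9) -> (x=1, y=8) -> (x=0, y=8) -> (x=0, y=7) -> (x=0, y=6) -> (x=0, y=5)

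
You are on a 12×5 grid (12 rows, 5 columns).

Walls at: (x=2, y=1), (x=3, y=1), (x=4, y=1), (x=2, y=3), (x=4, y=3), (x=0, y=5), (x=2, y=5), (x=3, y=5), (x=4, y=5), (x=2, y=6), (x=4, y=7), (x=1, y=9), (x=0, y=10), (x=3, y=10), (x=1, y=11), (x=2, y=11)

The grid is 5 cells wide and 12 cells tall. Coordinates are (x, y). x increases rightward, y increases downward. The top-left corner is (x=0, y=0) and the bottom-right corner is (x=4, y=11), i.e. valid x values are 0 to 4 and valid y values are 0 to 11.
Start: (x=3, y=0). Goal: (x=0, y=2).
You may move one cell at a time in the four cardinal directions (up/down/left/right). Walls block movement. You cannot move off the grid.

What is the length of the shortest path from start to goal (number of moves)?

BFS from (x=3, y=0) until reaching (x=0, y=2):
  Distance 0: (x=3, y=0)
  Distance 1: (x=2, y=0), (x=4, y=0)
  Distance 2: (x=1, y=0)
  Distance 3: (x=0, y=0), (x=1, y=1)
  Distance 4: (x=0, y=1), (x=1, y=2)
  Distance 5: (x=0, y=2), (x=2, y=2), (x=1, y=3)  <- goal reached here
One shortest path (5 moves): (x=3, y=0) -> (x=2, y=0) -> (x=1, y=0) -> (x=0, y=0) -> (x=0, y=1) -> (x=0, y=2)

Answer: Shortest path length: 5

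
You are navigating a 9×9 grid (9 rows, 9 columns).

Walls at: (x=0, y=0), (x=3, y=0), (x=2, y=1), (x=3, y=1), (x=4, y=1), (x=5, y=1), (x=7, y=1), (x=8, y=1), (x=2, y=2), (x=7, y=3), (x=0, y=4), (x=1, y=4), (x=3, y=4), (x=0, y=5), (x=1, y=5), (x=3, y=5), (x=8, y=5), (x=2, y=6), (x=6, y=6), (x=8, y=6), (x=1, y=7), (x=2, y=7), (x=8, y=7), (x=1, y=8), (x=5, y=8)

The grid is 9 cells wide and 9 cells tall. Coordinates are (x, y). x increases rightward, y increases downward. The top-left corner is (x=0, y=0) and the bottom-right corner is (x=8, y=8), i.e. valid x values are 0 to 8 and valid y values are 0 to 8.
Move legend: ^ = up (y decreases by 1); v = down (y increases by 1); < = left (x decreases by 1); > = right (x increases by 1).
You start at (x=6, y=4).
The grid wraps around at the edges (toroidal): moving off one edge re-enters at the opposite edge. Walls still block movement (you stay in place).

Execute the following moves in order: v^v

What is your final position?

Answer: Final position: (x=6, y=5)

Derivation:
Start: (x=6, y=4)
  v (down): (x=6, y=4) -> (x=6, y=5)
  ^ (up): (x=6, y=5) -> (x=6, y=4)
  v (down): (x=6, y=4) -> (x=6, y=5)
Final: (x=6, y=5)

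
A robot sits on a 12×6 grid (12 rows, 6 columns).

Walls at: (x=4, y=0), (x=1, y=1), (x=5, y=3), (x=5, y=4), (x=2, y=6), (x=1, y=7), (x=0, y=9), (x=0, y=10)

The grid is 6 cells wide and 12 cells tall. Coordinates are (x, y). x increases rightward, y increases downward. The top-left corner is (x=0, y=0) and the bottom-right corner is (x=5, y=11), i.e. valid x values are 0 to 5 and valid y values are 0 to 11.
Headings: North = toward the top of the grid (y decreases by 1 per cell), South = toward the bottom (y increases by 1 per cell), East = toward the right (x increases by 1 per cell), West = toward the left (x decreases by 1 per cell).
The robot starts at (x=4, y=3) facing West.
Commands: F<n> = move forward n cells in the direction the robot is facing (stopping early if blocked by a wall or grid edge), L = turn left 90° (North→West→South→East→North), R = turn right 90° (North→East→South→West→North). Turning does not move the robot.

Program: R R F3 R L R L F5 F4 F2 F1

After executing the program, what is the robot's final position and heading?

Start: (x=4, y=3), facing West
  R: turn right, now facing North
  R: turn right, now facing East
  F3: move forward 0/3 (blocked), now at (x=4, y=3)
  R: turn right, now facing South
  L: turn left, now facing East
  R: turn right, now facing South
  L: turn left, now facing East
  F5: move forward 0/5 (blocked), now at (x=4, y=3)
  F4: move forward 0/4 (blocked), now at (x=4, y=3)
  F2: move forward 0/2 (blocked), now at (x=4, y=3)
  F1: move forward 0/1 (blocked), now at (x=4, y=3)
Final: (x=4, y=3), facing East

Answer: Final position: (x=4, y=3), facing East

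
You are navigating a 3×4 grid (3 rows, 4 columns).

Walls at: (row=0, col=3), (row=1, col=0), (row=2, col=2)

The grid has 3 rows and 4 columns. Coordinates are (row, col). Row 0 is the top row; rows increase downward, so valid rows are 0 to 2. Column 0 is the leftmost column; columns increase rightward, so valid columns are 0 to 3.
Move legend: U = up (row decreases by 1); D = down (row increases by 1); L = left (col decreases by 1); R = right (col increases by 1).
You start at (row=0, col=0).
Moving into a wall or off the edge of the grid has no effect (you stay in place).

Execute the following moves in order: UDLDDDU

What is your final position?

Answer: Final position: (row=0, col=0)

Derivation:
Start: (row=0, col=0)
  U (up): blocked, stay at (row=0, col=0)
  D (down): blocked, stay at (row=0, col=0)
  L (left): blocked, stay at (row=0, col=0)
  [×3]D (down): blocked, stay at (row=0, col=0)
  U (up): blocked, stay at (row=0, col=0)
Final: (row=0, col=0)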